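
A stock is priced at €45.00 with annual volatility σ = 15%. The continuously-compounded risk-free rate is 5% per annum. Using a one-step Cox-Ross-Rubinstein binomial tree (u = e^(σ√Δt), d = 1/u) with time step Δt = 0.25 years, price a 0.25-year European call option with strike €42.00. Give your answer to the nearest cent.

€3.63

CRR parameters: u = e^(σ√Δt) = e^(0.15·√0.25) = 1.0779, d = 1/u = 0.9277
Per-period rate: rΔt = 0.05·0.25 = 0.0125, so R = e^0.0125 = 1.0126
Risk-neutral probability p = (e^0.0125 − 0.9277)/(1.0779 − 0.9277) = 0.0848/0.1501 = 0.5650
Terminal stock prices: S_u = 48.5, S_d = 41.75
Terminal payoffs (S − K): max(6.505, 0) = 6.505, max(-0.2515, 0) = 0
Node 0 (S = 45): V_0 = e^(−0.0125)·[0.5650·6.5048 + 0.4350·0.0000] = 3.6298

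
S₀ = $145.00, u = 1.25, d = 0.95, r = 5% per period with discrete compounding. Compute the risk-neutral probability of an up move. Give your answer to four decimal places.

p = 0.3333

Risk-neutral probability p = (1 + 0.05 − 0.95)/(1.25 − 0.95) = 0.1000/0.3000 = 0.3333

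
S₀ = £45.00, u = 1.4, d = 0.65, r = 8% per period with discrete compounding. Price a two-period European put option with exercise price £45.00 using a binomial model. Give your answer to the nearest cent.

£5.75

Risk-neutral probability p = (1 + 0.08 − 0.65)/(1.4 − 0.65) = 0.4300/0.7500 = 0.5733
Terminal stock prices: S_uu = 88.2, S_ud = 40.95, S_dd = 19.01
Terminal payoffs (K − S): max(-43.2, 0) = 0, max(4.05, 0) = 4.05, max(25.99, 0) = 25.99
Node u (S = 63): V_u = 1/1.08·[0.5733·0.0000 + 0.4267·4.0500] = 1.6000
Node d (S = 29.25): V_d = 1/1.08·[0.5733·4.0500 + 0.4267·25.9875] = 12.4167
Node 0 (S = 45): V_0 = 1/1.08·[0.5733·1.6000 + 0.4267·12.4167] = 5.7547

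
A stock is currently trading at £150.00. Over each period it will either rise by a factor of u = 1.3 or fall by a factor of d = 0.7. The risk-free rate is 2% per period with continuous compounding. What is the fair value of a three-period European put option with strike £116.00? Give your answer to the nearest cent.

£12.87

Risk-neutral probability p = (e^0.02 − 0.7)/(1.3 − 0.7) = 0.3202/0.6000 = 0.5337
Terminal stock prices: S_uuu = 329.6, S_uud = 177.5, S_udd = 95.55, S_ddd = 51.45
Terminal payoffs (K − S): max(-213.6, 0) = 0, max(-61.45, 0) = 0, max(20.45, 0) = 20.45, max(64.55, 0) = 64.55
Node uu (S = 253.5): V_uu = e^(−0.02)·[0.5337·0.0000 + 0.4663·0.0000] = 0.0000
Node ud (S = 136.5): V_ud = e^(−0.02)·[0.5337·0.0000 + 0.4663·20.4500] = 9.3476
Node dd (S = 73.5): V_dd = e^(−0.02)·[0.5337·20.4500 + 0.4663·64.5500] = 40.2030
Node u (S = 195): V_u = e^(−0.02)·[0.5337·0.0000 + 0.4663·9.3476] = 4.2728
Node d (S = 105): V_d = e^(−0.02)·[0.5337·9.3476 + 0.4663·40.2030] = 23.2665
Node 0 (S = 150): V_0 = e^(−0.02)·[0.5337·4.2728 + 0.4663·23.2665] = 12.8701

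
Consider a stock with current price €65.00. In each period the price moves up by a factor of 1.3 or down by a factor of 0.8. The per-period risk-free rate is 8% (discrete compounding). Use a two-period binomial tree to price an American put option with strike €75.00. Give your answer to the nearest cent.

Risk-neutral probability p = (1 + 0.08 − 0.8)/(1.3 − 0.8) = 0.2800/0.5000 = 0.5600
Terminal stock prices: S_uu = 109.9, S_ud = 67.6, S_dd = 41.6
Terminal payoffs (K − S): max(-34.85, 0) = 0, max(7.4, 0) = 7.4, max(33.4, 0) = 33.4
Node u (S = 84.5): continuation = 1/1.08·[0.5600·0.0000 + 0.4400·7.4000] = 3.0148; exercise value = 0.0000 ≤ continuation, so V_u = 3.0148
Node d (S = 52): continuation = 1/1.08·[0.5600·7.4000 + 0.4400·33.4000] = 17.4444; exercise value = 23.0000 > continuation, so V_d = 23.0000 (exercise)
Node 0 (S = 65): continuation = 1/1.08·[0.5600·3.0148 + 0.4400·23.0000] = 10.9336; exercise value = 10.0000 ≤ continuation, so V_0 = 10.9336

€10.93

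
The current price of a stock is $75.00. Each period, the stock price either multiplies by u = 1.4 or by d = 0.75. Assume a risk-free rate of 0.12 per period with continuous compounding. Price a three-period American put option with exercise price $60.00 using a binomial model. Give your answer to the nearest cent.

Risk-neutral probability p = (e^0.12 − 0.75)/(1.4 − 0.75) = 0.3775/0.6500 = 0.5808
Terminal stock prices: S_uuu = 205.8, S_uud = 110.2, S_udd = 59.06, S_ddd = 31.64
Terminal payoffs (K − S): max(-145.8, 0) = 0, max(-50.25, 0) = 0, max(0.9375, 0) = 0.9375, max(28.36, 0) = 28.36
Node uu (S = 147): continuation = e^(−0.12)·[0.5808·0.0000 + 0.4192·0.0000] = 0.0000; exercise value = 0.0000 ≤ continuation, so V_uu = 0.0000
Node ud (S = 78.75): continuation = e^(−0.12)·[0.5808·0.0000 + 0.4192·0.9375] = 0.3486; exercise value = 0.0000 ≤ continuation, so V_ud = 0.3486
Node dd (S = 42.19): continuation = e^(−0.12)·[0.5808·0.9375 + 0.4192·28.3594] = 11.0277; exercise value = 17.8125 > continuation, so V_dd = 17.8125 (exercise)
Node u (S = 105): continuation = e^(−0.12)·[0.5808·0.0000 + 0.4192·0.3486] = 0.1296; exercise value = 0.0000 ≤ continuation, so V_u = 0.1296
Node d (S = 56.25): continuation = e^(−0.12)·[0.5808·0.3486 + 0.4192·17.8125] = 6.8028; exercise value = 3.7500 ≤ continuation, so V_d = 6.8028
Node 0 (S = 75): continuation = e^(−0.12)·[0.5808·0.1296 + 0.4192·6.8028] = 2.5962; exercise value = 0.0000 ≤ continuation, so V_0 = 2.5962

$2.60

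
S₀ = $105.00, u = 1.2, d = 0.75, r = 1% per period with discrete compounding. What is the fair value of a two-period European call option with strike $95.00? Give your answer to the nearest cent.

$18.39

Risk-neutral probability p = (1 + 0.01 − 0.75)/(1.2 − 0.75) = 0.2600/0.4500 = 0.5778
Terminal stock prices: S_uu = 151.2, S_ud = 94.5, S_dd = 59.06
Terminal payoffs (S − K): max(56.2, 0) = 56.2, max(-0.5, 0) = 0, max(-35.94, 0) = 0
Node u (S = 126): V_u = 1/1.01·[0.5778·56.2000 + 0.4222·0.0000] = 32.1496
Node d (S = 78.75): V_d = 1/1.01·[0.5778·0.0000 + 0.4222·0.0000] = 0.0000
Node 0 (S = 105): V_0 = 1/1.01·[0.5778·32.1496 + 0.4222·0.0000] = 18.3914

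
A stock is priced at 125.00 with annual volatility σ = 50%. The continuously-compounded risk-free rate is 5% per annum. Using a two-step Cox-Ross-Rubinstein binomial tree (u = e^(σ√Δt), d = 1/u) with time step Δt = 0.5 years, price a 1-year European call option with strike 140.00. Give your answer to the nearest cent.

CRR parameters: u = e^(σ√Δt) = e^(0.5·√0.5) = 1.4241, d = 1/u = 0.7022
Per-period rate: rΔt = 0.05·0.5 = 0.025, so R = e^0.025 = 1.0253
Risk-neutral probability p = (e^0.025 − 0.7022)/(1.4241 − 0.7022) = 0.3231/0.7219 = 0.4476
Terminal stock prices: S_uu = 253.5, S_ud = 125, S_dd = 61.63
Terminal payoffs (S − K): max(113.5, 0) = 113.5, max(-15, 0) = 0, max(-78.37, 0) = 0
Node u (S = 178): V_u = e^(−0.025)·[0.4476·113.5144 + 0.5524·0.0000] = 49.5531
Node d (S = 87.77): V_d = e^(−0.025)·[0.4476·0.0000 + 0.5524·0.0000] = 0.0000
Node 0 (S = 125): V_0 = e^(−0.025)·[0.4476·49.5531 + 0.5524·0.0000] = 21.6317

21.63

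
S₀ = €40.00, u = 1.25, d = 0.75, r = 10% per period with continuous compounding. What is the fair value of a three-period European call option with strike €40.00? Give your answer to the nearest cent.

€12.36

Risk-neutral probability p = (e^0.1 − 0.75)/(1.25 − 0.75) = 0.3552/0.5000 = 0.7103
Terminal stock prices: S_uuu = 78.12, S_uud = 46.88, S_udd = 28.12, S_ddd = 16.88
Terminal payoffs (S − K): max(38.12, 0) = 38.12, max(6.875, 0) = 6.875, max(-11.88, 0) = 0, max(-23.12, 0) = 0
Node uu (S = 62.5): V_uu = e^(−0.1)·[0.7103·38.1250 + 0.2897·6.8750] = 26.3065
Node ud (S = 37.5): V_ud = e^(−0.1)·[0.7103·6.8750 + 0.2897·0.0000] = 4.4189
Node dd (S = 22.5): V_dd = e^(−0.1)·[0.7103·0.0000 + 0.2897·0.0000] = 0.0000
Node u (S = 50): V_u = e^(−0.1)·[0.7103·26.3065 + 0.2897·4.4189] = 18.0665
Node d (S = 30): V_d = e^(−0.1)·[0.7103·4.4189 + 0.2897·0.0000] = 2.8402
Node 0 (S = 40): V_0 = e^(−0.1)·[0.7103·18.0665 + 0.2897·2.8402] = 12.3565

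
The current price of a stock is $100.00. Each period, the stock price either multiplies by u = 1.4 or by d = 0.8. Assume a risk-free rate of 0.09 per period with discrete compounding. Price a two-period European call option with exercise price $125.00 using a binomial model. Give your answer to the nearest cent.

Risk-neutral probability p = (1 + 0.09 − 0.8)/(1.4 − 0.8) = 0.2900/0.6000 = 0.4833
Terminal stock prices: S_uu = 196, S_ud = 112, S_dd = 64
Terminal payoffs (S − K): max(71, 0) = 71, max(-13, 0) = 0, max(-61, 0) = 0
Node u (S = 140): V_u = 1/1.09·[0.4833·71.0000 + 0.5167·0.0000] = 31.4832
Node d (S = 80): V_d = 1/1.09·[0.4833·0.0000 + 0.5167·0.0000] = 0.0000
Node 0 (S = 100): V_0 = 1/1.09·[0.4833·31.4832 + 0.5167·0.0000] = 13.9604

$13.96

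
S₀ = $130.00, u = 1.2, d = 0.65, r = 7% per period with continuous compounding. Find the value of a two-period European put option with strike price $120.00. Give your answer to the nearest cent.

$8.80

Risk-neutral probability p = (e^0.07 − 0.65)/(1.2 − 0.65) = 0.4225/0.5500 = 0.7682
Terminal stock prices: S_uu = 187.2, S_ud = 101.4, S_dd = 54.93
Terminal payoffs (K − S): max(-67.2, 0) = 0, max(18.6, 0) = 18.6, max(65.07, 0) = 65.07
Node u (S = 156): V_u = e^(−0.07)·[0.7682·0.0000 + 0.2318·18.6000] = 4.0201
Node d (S = 84.5): V_d = e^(−0.07)·[0.7682·18.6000 + 0.2318·65.0750] = 27.3873
Node 0 (S = 130): V_0 = e^(−0.07)·[0.7682·4.0201 + 0.2318·27.3873] = 8.7987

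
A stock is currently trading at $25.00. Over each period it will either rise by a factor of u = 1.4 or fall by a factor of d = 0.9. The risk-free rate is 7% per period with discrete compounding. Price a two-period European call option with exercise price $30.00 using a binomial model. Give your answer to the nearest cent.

Risk-neutral probability p = (1 + 0.07 − 0.9)/(1.4 − 0.9) = 0.1700/0.5000 = 0.3400
Terminal stock prices: S_uu = 49, S_ud = 31.5, S_dd = 20.25
Terminal payoffs (S − K): max(19, 0) = 19, max(1.5, 0) = 1.5, max(-9.75, 0) = 0
Node u (S = 35): V_u = 1/1.07·[0.3400·19.0000 + 0.6600·1.5000] = 6.9626
Node d (S = 22.5): V_d = 1/1.07·[0.3400·1.5000 + 0.6600·0.0000] = 0.4766
Node 0 (S = 25): V_0 = 1/1.07·[0.3400·6.9626 + 0.6600·0.4766] = 2.5064

$2.51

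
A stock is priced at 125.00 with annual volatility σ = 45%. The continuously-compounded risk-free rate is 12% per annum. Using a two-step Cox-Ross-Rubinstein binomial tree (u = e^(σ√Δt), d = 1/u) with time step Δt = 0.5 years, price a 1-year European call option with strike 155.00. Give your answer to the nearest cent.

19.23

CRR parameters: u = e^(σ√Δt) = e^(0.45·√0.5) = 1.3746, d = 1/u = 0.7275
Per-period rate: rΔt = 0.12·0.5 = 0.06, so R = e^0.06 = 1.0618
Risk-neutral probability p = (e^0.06 − 0.7275)/(1.3746 − 0.7275) = 0.3344/0.6472 = 0.5167
Terminal stock prices: S_uu = 236.2, S_ud = 125, S_dd = 66.15
Terminal payoffs (S − K): max(81.21, 0) = 81.21, max(-30, 0) = 0, max(-88.85, 0) = 0
Node u (S = 171.8): V_u = e^(−0.06)·[0.5167·81.2073 + 0.4833·0.0000] = 39.5133
Node d (S = 90.93): V_d = e^(−0.06)·[0.5167·0.0000 + 0.4833·0.0000] = 0.0000
Node 0 (S = 125): V_0 = e^(−0.06)·[0.5167·39.5133 + 0.4833·0.0000] = 19.2261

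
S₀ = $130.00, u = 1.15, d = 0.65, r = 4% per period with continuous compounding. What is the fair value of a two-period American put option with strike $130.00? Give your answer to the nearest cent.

Risk-neutral probability p = (e^0.04 − 0.65)/(1.15 − 0.65) = 0.3908/0.5000 = 0.7816
Terminal stock prices: S_uu = 171.9, S_ud = 97.17, S_dd = 54.93
Terminal payoffs (K − S): max(-41.92, 0) = 0, max(32.83, 0) = 32.83, max(75.07, 0) = 75.07
Node u (S = 149.5): continuation = e^(−0.04)·[0.7816·0.0000 + 0.2184·32.8250] = 6.8872; exercise value = 0.0000 ≤ continuation, so V_u = 6.8872
Node d (S = 84.5): continuation = e^(−0.04)·[0.7816·32.8250 + 0.2184·75.0750] = 40.4026; exercise value = 45.5000 > continuation, so V_d = 45.5000 (exercise)
Node 0 (S = 130): continuation = e^(−0.04)·[0.7816·6.8872 + 0.2184·45.5000] = 14.7187; exercise value = 0.0000 ≤ continuation, so V_0 = 14.7187

$14.72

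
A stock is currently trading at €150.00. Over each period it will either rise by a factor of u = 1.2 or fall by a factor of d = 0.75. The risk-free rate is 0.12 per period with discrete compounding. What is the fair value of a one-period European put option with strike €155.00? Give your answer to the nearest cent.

Risk-neutral probability p = (1 + 0.12 − 0.75)/(1.2 − 0.75) = 0.3700/0.4500 = 0.8222
Terminal stock prices: S_u = 180, S_d = 112.5
Terminal payoffs (K − S): max(-25, 0) = 0, max(42.5, 0) = 42.5
Node 0 (S = 150): V_0 = 1/1.12·[0.8222·0.0000 + 0.1778·42.5000] = 6.7460

€6.75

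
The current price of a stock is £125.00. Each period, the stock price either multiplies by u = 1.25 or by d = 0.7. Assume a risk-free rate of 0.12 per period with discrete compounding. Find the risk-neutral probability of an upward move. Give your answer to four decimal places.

p = 0.7636

Risk-neutral probability p = (1 + 0.12 − 0.7)/(1.25 − 0.7) = 0.4200/0.5500 = 0.7636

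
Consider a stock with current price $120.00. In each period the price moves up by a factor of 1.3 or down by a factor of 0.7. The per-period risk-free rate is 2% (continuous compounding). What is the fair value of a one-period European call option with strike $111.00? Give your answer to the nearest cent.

Risk-neutral probability p = (e^0.02 − 0.7)/(1.3 − 0.7) = 0.3202/0.6000 = 0.5337
Terminal stock prices: S_u = 156, S_d = 84
Terminal payoffs (S − K): max(45, 0) = 45, max(-27, 0) = 0
Node 0 (S = 120): V_0 = e^(−0.02)·[0.5337·45.0000 + 0.4663·0.0000] = 23.5396

$23.54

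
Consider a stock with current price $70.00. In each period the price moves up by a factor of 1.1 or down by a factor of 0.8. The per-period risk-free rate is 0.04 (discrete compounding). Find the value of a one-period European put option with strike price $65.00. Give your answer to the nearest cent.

$1.73

Risk-neutral probability p = (1 + 0.04 − 0.8)/(1.1 − 0.8) = 0.2400/0.3000 = 0.8000
Terminal stock prices: S_u = 77, S_d = 56
Terminal payoffs (K − S): max(-12, 0) = 0, max(9, 0) = 9
Node 0 (S = 70): V_0 = 1/1.04·[0.8000·0.0000 + 0.2000·9.0000] = 1.7308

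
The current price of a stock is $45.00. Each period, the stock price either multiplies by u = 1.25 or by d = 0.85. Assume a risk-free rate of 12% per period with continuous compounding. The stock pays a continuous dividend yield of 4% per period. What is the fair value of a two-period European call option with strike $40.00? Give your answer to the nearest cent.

$11.10

Per-period risk-free factor R = e^0.12 = 1.1275; dividend-adjusted growth = e^(0.12−0.04) = 1.0833.
Risk-neutral probability p = (1.0833 − 0.85)/(1.25 − 0.85) = 0.2333/0.4000 = 0.5832
Terminal stock prices: S_uu = 70.31, S_ud = 47.81, S_dd = 32.51
Terminal payoffs (S − K): max(30.31, 0) = 30.31, max(7.812, 0) = 7.812, max(-7.488, 0) = 0
Node u (S = 56.25): V_u = e^(−0.12)·[0.5832·30.3125 + 0.4168·7.8125] = 18.5676
Node d (S = 38.25): V_d = e^(−0.12)·[0.5832·7.8125 + 0.4168·0.0000] = 4.0412
Node 0 (S = 45): V_0 = e^(−0.12)·[0.5832·18.5676 + 0.4168·4.0412] = 11.0982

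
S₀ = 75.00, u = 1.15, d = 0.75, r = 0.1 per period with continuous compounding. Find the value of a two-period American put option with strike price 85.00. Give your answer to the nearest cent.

10.00

Risk-neutral probability p = (e^0.1 − 0.75)/(1.15 − 0.75) = 0.3552/0.4000 = 0.8879
Terminal stock prices: S_uu = 99.19, S_ud = 64.69, S_dd = 42.19
Terminal payoffs (K − S): max(-14.19, 0) = 0, max(20.31, 0) = 20.31, max(42.81, 0) = 42.81
Node u (S = 86.25): continuation = e^(−0.1)·[0.8879·0.0000 + 0.1121·20.3125] = 2.0598; exercise value = 0.0000 ≤ continuation, so V_u = 2.0598
Node d (S = 56.25): continuation = e^(−0.1)·[0.8879·20.3125 + 0.1121·42.8125] = 20.6612; exercise value = 28.7500 > continuation, so V_d = 28.7500 (exercise)
Node 0 (S = 75): continuation = e^(−0.1)·[0.8879·2.0598 + 0.1121·28.7500] = 4.5704; exercise value = 10.0000 > continuation, so V_0 = 10.0000 (exercise)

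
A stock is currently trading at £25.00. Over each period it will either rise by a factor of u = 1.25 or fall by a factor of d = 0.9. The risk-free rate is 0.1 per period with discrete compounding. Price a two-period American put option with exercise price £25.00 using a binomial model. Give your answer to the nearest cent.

£0.97

Risk-neutral probability p = (1 + 0.1 − 0.9)/(1.25 − 0.9) = 0.2000/0.3500 = 0.5714
Terminal stock prices: S_uu = 39.06, S_ud = 28.12, S_dd = 20.25
Terminal payoffs (K − S): max(-14.06, 0) = 0, max(-3.125, 0) = 0, max(4.75, 0) = 4.75
Node u (S = 31.25): continuation = 1/1.1·[0.5714·0.0000 + 0.4286·0.0000] = 0.0000; exercise value = 0.0000 ≤ continuation, so V_u = 0.0000
Node d (S = 22.5): continuation = 1/1.1·[0.5714·0.0000 + 0.4286·4.7500] = 1.8506; exercise value = 2.5000 > continuation, so V_d = 2.5000 (exercise)
Node 0 (S = 25): continuation = 1/1.1·[0.5714·0.0000 + 0.4286·2.5000] = 0.9740; exercise value = 0.0000 ≤ continuation, so V_0 = 0.9740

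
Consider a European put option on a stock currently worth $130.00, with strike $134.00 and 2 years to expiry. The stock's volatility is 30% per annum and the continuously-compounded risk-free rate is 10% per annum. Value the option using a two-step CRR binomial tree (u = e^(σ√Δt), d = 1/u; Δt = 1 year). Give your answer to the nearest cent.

$9.85

CRR parameters: u = e^(σ√Δt) = e^(0.3·√1) = 1.3499, d = 1/u = 0.7408
Per-period rate: rΔt = 0.1·1 = 0.1, so R = e^0.1 = 1.1052
Risk-neutral probability p = (e^0.1 − 0.7408)/(1.3499 − 0.7408) = 0.3644/0.6090 = 0.5982
Terminal stock prices: S_uu = 236.9, S_ud = 130, S_dd = 71.35
Terminal payoffs (K − S): max(-102.9, 0) = 0, max(4, 0) = 4, max(62.65, 0) = 62.65
Node u (S = 175.5): V_u = e^(−0.1)·[0.5982·0.0000 + 0.4018·4.0000] = 1.4541
Node d (S = 96.31): V_d = e^(−0.1)·[0.5982·4.0000 + 0.4018·62.6545] = 24.9418
Node 0 (S = 130): V_0 = e^(−0.1)·[0.5982·1.4541 + 0.4018·24.9418] = 9.8542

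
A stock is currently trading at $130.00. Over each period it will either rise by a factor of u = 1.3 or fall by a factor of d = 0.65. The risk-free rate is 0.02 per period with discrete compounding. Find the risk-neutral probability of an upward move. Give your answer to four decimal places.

p = 0.5692

Risk-neutral probability p = (1 + 0.02 − 0.65)/(1.3 − 0.65) = 0.3700/0.6500 = 0.5692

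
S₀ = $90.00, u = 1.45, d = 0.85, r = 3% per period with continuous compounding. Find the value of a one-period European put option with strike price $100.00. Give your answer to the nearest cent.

$15.95

Risk-neutral probability p = (e^0.03 − 0.85)/(1.45 − 0.85) = 0.1805/0.6000 = 0.3008
Terminal stock prices: S_u = 130.5, S_d = 76.5
Terminal payoffs (K − S): max(-30.5, 0) = 0, max(23.5, 0) = 23.5
Node 0 (S = 90): V_0 = e^(−0.03)·[0.3008·0.0000 + 0.6992·23.5000] = 15.9466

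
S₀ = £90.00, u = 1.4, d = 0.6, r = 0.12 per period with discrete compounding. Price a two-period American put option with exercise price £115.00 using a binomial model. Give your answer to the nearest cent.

Risk-neutral probability p = (1 + 0.12 − 0.6)/(1.4 − 0.6) = 0.5200/0.8000 = 0.6500
Terminal stock prices: S_uu = 176.4, S_ud = 75.6, S_dd = 32.4
Terminal payoffs (K − S): max(-61.4, 0) = 0, max(39.4, 0) = 39.4, max(82.6, 0) = 82.6
Node u (S = 126): continuation = 1/1.12·[0.6500·0.0000 + 0.3500·39.4000] = 12.3125; exercise value = 0.0000 ≤ continuation, so V_u = 12.3125
Node d (S = 54): continuation = 1/1.12·[0.6500·39.4000 + 0.3500·82.6000] = 48.6786; exercise value = 61.0000 > continuation, so V_d = 61.0000 (exercise)
Node 0 (S = 90): continuation = 1/1.12·[0.6500·12.3125 + 0.3500·61.0000] = 26.2081; exercise value = 25.0000 ≤ continuation, so V_0 = 26.2081

£26.21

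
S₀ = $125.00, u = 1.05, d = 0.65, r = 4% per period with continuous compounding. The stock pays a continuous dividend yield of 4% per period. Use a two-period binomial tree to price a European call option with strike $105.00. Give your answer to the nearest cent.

$23.19

Per-period risk-free factor R = e^0.04 = 1.0408; dividend-adjusted growth = e^(0.04−0.04) = 1.0000.
Risk-neutral probability p = (1.0000 − 0.65)/(1.05 − 0.65) = 0.3500/0.4000 = 0.8750
Terminal stock prices: S_uu = 137.8, S_ud = 85.31, S_dd = 52.81
Terminal payoffs (S − K): max(32.81, 0) = 32.81, max(-19.69, 0) = 0, max(-52.19, 0) = 0
Node u (S = 131.2): V_u = e^(−0.04)·[0.8750·32.8125 + 0.1250·0.0000] = 27.5852
Node d (S = 81.25): V_d = e^(−0.04)·[0.8750·0.0000 + 0.1250·0.0000] = 0.0000
Node 0 (S = 125): V_0 = e^(−0.04)·[0.8750·27.5852 + 0.1250·0.0000] = 23.1906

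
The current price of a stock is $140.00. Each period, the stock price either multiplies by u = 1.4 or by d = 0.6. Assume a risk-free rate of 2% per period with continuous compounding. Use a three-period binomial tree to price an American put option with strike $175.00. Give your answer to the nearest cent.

Risk-neutral probability p = (e^0.02 − 0.6)/(1.4 − 0.6) = 0.4202/0.8000 = 0.5253
Terminal stock prices: S_uuu = 384.2, S_uud = 164.6, S_udd = 70.56, S_ddd = 30.24
Terminal payoffs (K − S): max(-209.2, 0) = 0, max(10.36, 0) = 10.36, max(104.4, 0) = 104.4, max(144.8, 0) = 144.8
Node uu (S = 274.4): continuation = e^(−0.02)·[0.5253·0.0000 + 0.4747·10.3600] = 4.8210; exercise value = 0.0000 ≤ continuation, so V_uu = 4.8210
Node ud (S = 117.6): continuation = e^(−0.02)·[0.5253·10.3600 + 0.4747·104.4400] = 53.9348; exercise value = 57.4000 > continuation, so V_ud = 57.4000 (exercise)
Node dd (S = 50.4): continuation = e^(−0.02)·[0.5253·104.4400 + 0.4747·144.7600] = 121.1348; exercise value = 124.6000 > continuation, so V_dd = 124.6000 (exercise)
Node u (S = 196): continuation = e^(−0.02)·[0.5253·4.8210 + 0.4747·57.4000] = 29.1931; exercise value = 0.0000 ≤ continuation, so V_u = 29.1931
Node d (S = 84): continuation = e^(−0.02)·[0.5253·57.4000 + 0.4747·124.6000] = 87.5348; exercise value = 91.0000 > continuation, so V_d = 91.0000 (exercise)
Node 0 (S = 140): continuation = e^(−0.02)·[0.5253·29.1931 + 0.4747·91.0000] = 57.3767; exercise value = 35.0000 ≤ continuation, so V_0 = 57.3767

$57.38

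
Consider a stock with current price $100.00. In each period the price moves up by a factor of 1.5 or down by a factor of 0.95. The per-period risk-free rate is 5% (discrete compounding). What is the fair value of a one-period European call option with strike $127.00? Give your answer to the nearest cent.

Risk-neutral probability p = (1 + 0.05 − 0.95)/(1.5 − 0.95) = 0.1000/0.5500 = 0.1818
Terminal stock prices: S_u = 150, S_d = 95
Terminal payoffs (S − K): max(23, 0) = 23, max(-32, 0) = 0
Node 0 (S = 100): V_0 = 1/1.05·[0.1818·23.0000 + 0.8182·0.0000] = 3.9827

$3.98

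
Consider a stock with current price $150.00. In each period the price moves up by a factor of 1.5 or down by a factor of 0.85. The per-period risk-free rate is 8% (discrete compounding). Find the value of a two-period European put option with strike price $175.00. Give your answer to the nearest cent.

Risk-neutral probability p = (1 + 0.08 − 0.85)/(1.5 − 0.85) = 0.2300/0.6500 = 0.3538
Terminal stock prices: S_uu = 337.5, S_ud = 191.2, S_dd = 108.4
Terminal payoffs (K − S): max(-162.5, 0) = 0, max(-16.25, 0) = 0, max(66.63, 0) = 66.63
Node u (S = 225): V_u = 1/1.08·[0.3538·0.0000 + 0.6462·0.0000] = 0.0000
Node d (S = 127.5): V_d = 1/1.08·[0.3538·0.0000 + 0.6462·66.6250] = 39.8611
Node 0 (S = 150): V_0 = 1/1.08·[0.3538·0.0000 + 0.6462·39.8611] = 23.8485

$23.85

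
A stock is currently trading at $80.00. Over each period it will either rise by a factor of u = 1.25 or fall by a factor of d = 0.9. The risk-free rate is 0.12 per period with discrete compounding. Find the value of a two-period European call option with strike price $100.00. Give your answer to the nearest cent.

Risk-neutral probability p = (1 + 0.12 − 0.9)/(1.25 − 0.9) = 0.2200/0.3500 = 0.6286
Terminal stock prices: S_uu = 125, S_ud = 90, S_dd = 64.8
Terminal payoffs (S − K): max(25, 0) = 25, max(-10, 0) = 0, max(-35.2, 0) = 0
Node u (S = 100): V_u = 1/1.12·[0.6286·25.0000 + 0.3714·0.0000] = 14.0306
Node d (S = 72): V_d = 1/1.12·[0.6286·0.0000 + 0.3714·0.0000] = 0.0000
Node 0 (S = 80): V_0 = 1/1.12·[0.6286·14.0306 + 0.3714·0.0000] = 7.8743

$7.87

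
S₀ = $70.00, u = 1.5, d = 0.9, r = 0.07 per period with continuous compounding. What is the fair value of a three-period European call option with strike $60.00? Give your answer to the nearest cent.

Risk-neutral probability p = (e^0.07 − 0.9)/(1.5 − 0.9) = 0.1725/0.6000 = 0.2875
Terminal stock prices: S_uuu = 236.2, S_uud = 141.8, S_udd = 85.05, S_ddd = 51.03
Terminal payoffs (S − K): max(176.2, 0) = 176.2, max(81.75, 0) = 81.75, max(25.05, 0) = 25.05, max(-8.97, 0) = 0
Node uu (S = 157.5): V_uu = e^(−0.07)·[0.2875·176.2500 + 0.7125·81.7500] = 101.5564
Node ud (S = 94.5): V_ud = e^(−0.07)·[0.2875·81.7500 + 0.7125·25.0500] = 38.5564
Node dd (S = 56.7): V_dd = e^(−0.07)·[0.2875·25.0500 + 0.7125·0.0000] = 6.7153
Node u (S = 105): V_u = e^(−0.07)·[0.2875·101.5564 + 0.7125·38.5564] = 52.8385
Node d (S = 63): V_d = e^(−0.07)·[0.2875·38.5564 + 0.7125·6.7153] = 14.7971
Node 0 (S = 70): V_0 = e^(−0.07)·[0.2875·52.8385 + 0.7125·14.7971] = 23.9947

$23.99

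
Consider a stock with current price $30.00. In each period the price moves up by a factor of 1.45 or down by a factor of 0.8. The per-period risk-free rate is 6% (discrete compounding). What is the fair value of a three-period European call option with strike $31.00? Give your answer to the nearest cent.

Risk-neutral probability p = (1 + 0.06 − 0.8)/(1.45 − 0.8) = 0.2600/0.6500 = 0.4000
Terminal stock prices: S_uuu = 91.46, S_uud = 50.46, S_udd = 27.84, S_ddd = 15.36
Terminal payoffs (S − K): max(60.46, 0) = 60.46, max(19.46, 0) = 19.46, max(-3.16, 0) = 0, max(-15.64, 0) = 0
Node uu (S = 63.08): V_uu = 1/1.06·[0.4000·60.4587 + 0.6000·19.4600] = 33.8297
Node ud (S = 34.8): V_ud = 1/1.06·[0.4000·19.4600 + 0.6000·0.0000] = 7.3434
Node dd (S = 19.2): V_dd = 1/1.06·[0.4000·0.0000 + 0.6000·0.0000] = 0.0000
Node u (S = 43.5): V_u = 1/1.06·[0.4000·33.8297 + 0.6000·7.3434] = 16.9226
Node d (S = 24): V_d = 1/1.06·[0.4000·7.3434 + 0.6000·0.0000] = 2.7711
Node 0 (S = 30): V_0 = 1/1.06·[0.4000·16.9226 + 0.6000·2.7711] = 7.9544

$7.95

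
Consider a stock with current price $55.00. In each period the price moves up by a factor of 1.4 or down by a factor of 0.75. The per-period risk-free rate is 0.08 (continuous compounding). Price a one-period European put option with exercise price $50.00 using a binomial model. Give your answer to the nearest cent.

Risk-neutral probability p = (e^0.08 − 0.75)/(1.4 − 0.75) = 0.3333/0.6500 = 0.5127
Terminal stock prices: S_u = 77, S_d = 41.25
Terminal payoffs (K − S): max(-27, 0) = 0, max(8.75, 0) = 8.75
Node 0 (S = 55): V_0 = e^(−0.08)·[0.5127·0.0000 + 0.4873·8.7500] = 3.9357

$3.94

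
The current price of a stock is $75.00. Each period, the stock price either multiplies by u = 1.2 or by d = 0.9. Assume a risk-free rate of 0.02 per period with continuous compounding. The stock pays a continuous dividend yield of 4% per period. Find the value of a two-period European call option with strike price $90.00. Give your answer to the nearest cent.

Per-period risk-free factor R = e^0.02 = 1.0202; dividend-adjusted growth = e^(0.02−0.04) = 0.9802.
Risk-neutral probability p = (0.9802 − 0.9)/(1.2 − 0.9) = 0.0802/0.3000 = 0.2673
Terminal stock prices: S_uu = 108, S_ud = 81, S_dd = 60.75
Terminal payoffs (S − K): max(18, 0) = 18, max(-9, 0) = 0, max(-29.25, 0) = 0
Node u (S = 90): V_u = e^(−0.02)·[0.2673·18.0000 + 0.7327·0.0000] = 4.7166
Node d (S = 67.5): V_d = e^(−0.02)·[0.2673·0.0000 + 0.7327·0.0000] = 0.0000
Node 0 (S = 75): V_0 = e^(−0.02)·[0.2673·4.7166 + 0.7327·0.0000] = 1.2359

$1.24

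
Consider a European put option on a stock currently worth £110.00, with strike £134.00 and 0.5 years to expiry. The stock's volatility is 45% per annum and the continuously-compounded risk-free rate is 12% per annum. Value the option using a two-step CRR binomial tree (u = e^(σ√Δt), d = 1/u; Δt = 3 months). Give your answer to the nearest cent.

£25.67

CRR parameters: u = e^(σ√Δt) = e^(0.45·√0.25) = 1.2523, d = 1/u = 0.7985
Per-period rate: rΔt = 0.12·0.25 = 0.03, so R = e^0.03 = 1.0305
Risk-neutral probability p = (e^0.03 − 0.7985)/(1.2523 − 0.7985) = 0.2319/0.4538 = 0.5111
Terminal stock prices: S_uu = 172.5, S_ud = 110, S_dd = 70.14
Terminal payoffs (K − S): max(-38.51, 0) = 0, max(24, 0) = 24, max(63.86, 0) = 63.86
Node u (S = 137.8): V_u = e^(−0.03)·[0.5111·0.0000 + 0.4889·24.0000] = 11.3869
Node d (S = 87.84): V_d = e^(−0.03)·[0.5111·24.0000 + 0.4889·63.8609] = 42.2029
Node 0 (S = 110): V_0 = e^(−0.03)·[0.5111·11.3869 + 0.4889·42.2029] = 25.6712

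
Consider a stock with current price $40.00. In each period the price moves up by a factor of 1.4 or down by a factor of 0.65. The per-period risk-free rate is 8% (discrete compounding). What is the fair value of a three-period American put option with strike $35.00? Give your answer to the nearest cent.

$4.70

Risk-neutral probability p = (1 + 0.08 − 0.65)/(1.4 − 0.65) = 0.4300/0.7500 = 0.5733
Terminal stock prices: S_uuu = 109.8, S_uud = 50.96, S_udd = 23.66, S_ddd = 10.98
Terminal payoffs (K − S): max(-74.76, 0) = 0, max(-15.96, 0) = 0, max(11.34, 0) = 11.34, max(24.02, 0) = 24.02
Node uu (S = 78.4): continuation = 1/1.08·[0.5733·0.0000 + 0.4267·0.0000] = 0.0000; exercise value = 0.0000 ≤ continuation, so V_uu = 0.0000
Node ud (S = 36.4): continuation = 1/1.08·[0.5733·0.0000 + 0.4267·11.3400] = 4.4800; exercise value = 0.0000 ≤ continuation, so V_ud = 4.4800
Node dd (S = 16.9): continuation = 1/1.08·[0.5733·11.3400 + 0.4267·24.0150] = 15.5074; exercise value = 18.1000 > continuation, so V_dd = 18.1000 (exercise)
Node u (S = 56): continuation = 1/1.08·[0.5733·0.0000 + 0.4267·4.4800] = 1.7699; exercise value = 0.0000 ≤ continuation, so V_u = 1.7699
Node d (S = 26): continuation = 1/1.08·[0.5733·4.4800 + 0.4267·18.1000] = 9.5289; exercise value = 9.0000 ≤ continuation, so V_d = 9.5289
Node 0 (S = 40): continuation = 1/1.08·[0.5733·1.7699 + 0.4267·9.5289] = 4.7041; exercise value = 0.0000 ≤ continuation, so V_0 = 4.7041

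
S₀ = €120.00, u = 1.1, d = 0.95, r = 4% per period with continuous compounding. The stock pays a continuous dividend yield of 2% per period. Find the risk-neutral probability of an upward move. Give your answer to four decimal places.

Per-period risk-free factor R = e^0.04 = 1.0408; dividend-adjusted growth = e^(0.04−0.02) = 1.0202.
Risk-neutral probability p = (1.0202 − 0.95)/(1.1 − 0.95) = 0.0702/0.1500 = 0.4680

p = 0.4680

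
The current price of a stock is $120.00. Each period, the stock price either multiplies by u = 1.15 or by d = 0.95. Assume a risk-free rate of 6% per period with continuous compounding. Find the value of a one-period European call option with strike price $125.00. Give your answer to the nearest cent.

Risk-neutral probability p = (e^0.06 − 0.95)/(1.15 − 0.95) = 0.1118/0.2000 = 0.5592
Terminal stock prices: S_u = 138, S_d = 114
Terminal payoffs (S − K): max(13, 0) = 13, max(-11, 0) = 0
Node 0 (S = 120): V_0 = e^(−0.06)·[0.5592·13.0000 + 0.4408·0.0000] = 6.8460

$6.85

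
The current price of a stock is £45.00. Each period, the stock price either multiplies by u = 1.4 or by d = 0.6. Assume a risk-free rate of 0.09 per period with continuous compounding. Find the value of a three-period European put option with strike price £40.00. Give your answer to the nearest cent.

Risk-neutral probability p = (e^0.09 − 0.6)/(1.4 − 0.6) = 0.4942/0.8000 = 0.6177
Terminal stock prices: S_uuu = 123.5, S_uud = 52.92, S_udd = 22.68, S_ddd = 9.72
Terminal payoffs (K − S): max(-83.48, 0) = 0, max(-12.92, 0) = 0, max(17.32, 0) = 17.32, max(30.28, 0) = 30.28
Node uu (S = 88.2): V_uu = e^(−0.09)·[0.6177·0.0000 + 0.3823·0.0000] = 0.0000
Node ud (S = 37.8): V_ud = e^(−0.09)·[0.6177·0.0000 + 0.3823·17.3200] = 6.0513
Node dd (S = 16.2): V_dd = e^(−0.09)·[0.6177·17.3200 + 0.3823·30.2800] = 20.3572
Node u (S = 63): V_u = e^(−0.09)·[0.6177·0.0000 + 0.3823·6.0513] = 2.1142
Node d (S = 27): V_d = e^(−0.09)·[0.6177·6.0513 + 0.3823·20.3572] = 10.5287
Node 0 (S = 45): V_0 = e^(−0.09)·[0.6177·2.1142 + 0.3823·10.5287] = 4.8721

£4.87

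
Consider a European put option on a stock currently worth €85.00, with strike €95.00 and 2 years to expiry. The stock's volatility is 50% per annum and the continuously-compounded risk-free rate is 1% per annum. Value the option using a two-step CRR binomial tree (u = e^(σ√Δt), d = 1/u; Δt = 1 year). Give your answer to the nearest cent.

€28.11

CRR parameters: u = e^(σ√Δt) = e^(0.5·√1) = 1.6487, d = 1/u = 0.6065
Per-period rate: rΔt = 0.01·1 = 0.01, so R = e^0.01 = 1.0101
Risk-neutral probability p = (e^0.01 − 0.6065)/(1.6487 − 0.6065) = 0.4035/1.0422 = 0.3872
Terminal stock prices: S_uu = 231.1, S_ud = 85, S_dd = 31.27
Terminal payoffs (K − S): max(-136.1, 0) = 0, max(10, 0) = 10, max(63.73, 0) = 63.73
Node u (S = 140.1): V_u = e^(−0.01)·[0.3872·0.0000 + 0.6128·10.0000] = 6.0672
Node d (S = 51.56): V_d = e^(−0.01)·[0.3872·10.0000 + 0.6128·63.7302] = 42.4996
Node 0 (S = 85): V_0 = e^(−0.01)·[0.3872·6.0672 + 0.6128·42.4996] = 28.1110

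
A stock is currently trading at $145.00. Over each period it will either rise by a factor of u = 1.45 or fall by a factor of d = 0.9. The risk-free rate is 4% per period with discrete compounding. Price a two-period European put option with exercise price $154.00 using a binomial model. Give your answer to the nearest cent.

Risk-neutral probability p = (1 + 0.04 − 0.9)/(1.45 − 0.9) = 0.1400/0.5500 = 0.2545
Terminal stock prices: S_uu = 304.9, S_ud = 189.2, S_dd = 117.5
Terminal payoffs (K − S): max(-150.9, 0) = 0, max(-35.22, 0) = 0, max(36.55, 0) = 36.55
Node u (S = 210.2): V_u = 1/1.04·[0.2545·0.0000 + 0.7455·0.0000] = 0.0000
Node d (S = 130.5): V_d = 1/1.04·[0.2545·0.0000 + 0.7455·36.5500] = 26.1984
Node 0 (S = 145): V_0 = 1/1.04·[0.2545·0.0000 + 0.7455·26.1984] = 18.7786

$18.78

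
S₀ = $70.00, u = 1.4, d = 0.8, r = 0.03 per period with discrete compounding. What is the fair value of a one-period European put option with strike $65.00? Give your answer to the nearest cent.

$5.39

Risk-neutral probability p = (1 + 0.03 − 0.8)/(1.4 − 0.8) = 0.2300/0.6000 = 0.3833
Terminal stock prices: S_u = 98, S_d = 56
Terminal payoffs (K − S): max(-33, 0) = 0, max(9, 0) = 9
Node 0 (S = 70): V_0 = 1/1.03·[0.3833·0.0000 + 0.6167·9.0000] = 5.3883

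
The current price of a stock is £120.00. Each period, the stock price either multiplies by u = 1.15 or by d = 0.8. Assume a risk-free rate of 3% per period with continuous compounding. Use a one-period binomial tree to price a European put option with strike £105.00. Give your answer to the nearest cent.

£2.98

Risk-neutral probability p = (e^0.03 − 0.8)/(1.15 − 0.8) = 0.2305/0.3500 = 0.6584
Terminal stock prices: S_u = 138, S_d = 96
Terminal payoffs (K − S): max(-33, 0) = 0, max(9, 0) = 9
Node 0 (S = 120): V_0 = e^(−0.03)·[0.6584·0.0000 + 0.3416·9.0000] = 2.9832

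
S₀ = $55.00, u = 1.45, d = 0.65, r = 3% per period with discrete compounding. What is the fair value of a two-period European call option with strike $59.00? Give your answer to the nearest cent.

Risk-neutral probability p = (1 + 0.03 − 0.65)/(1.45 − 0.65) = 0.3800/0.8000 = 0.4750
Terminal stock prices: S_uu = 115.6, S_ud = 51.84, S_dd = 23.24
Terminal payoffs (S − K): max(56.64, 0) = 56.64, max(-7.163, 0) = 0, max(-35.76, 0) = 0
Node u (S = 79.75): V_u = 1/1.03·[0.4750·56.6375 + 0.5250·0.0000] = 26.1192
Node d (S = 35.75): V_d = 1/1.03·[0.4750·0.0000 + 0.5250·0.0000] = 0.0000
Node 0 (S = 55): V_0 = 1/1.03·[0.4750·26.1192 + 0.5250·0.0000] = 12.0453

$12.05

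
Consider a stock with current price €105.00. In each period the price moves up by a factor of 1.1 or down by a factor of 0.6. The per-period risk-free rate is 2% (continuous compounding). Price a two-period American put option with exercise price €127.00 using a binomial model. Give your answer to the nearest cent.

€22.00

Risk-neutral probability p = (e^0.02 − 0.6)/(1.1 − 0.6) = 0.4202/0.5000 = 0.8404
Terminal stock prices: S_uu = 127.1, S_ud = 69.3, S_dd = 37.8
Terminal payoffs (K − S): max(-0.05, 0) = 0, max(57.7, 0) = 57.7, max(89.2, 0) = 89.2
Node u (S = 115.5): continuation = e^(−0.02)·[0.8404·0.0000 + 0.1596·57.7000] = 9.0264; exercise value = 11.5000 > continuation, so V_u = 11.5000 (exercise)
Node d (S = 63): continuation = e^(−0.02)·[0.8404·57.7000 + 0.1596·89.2000] = 61.4852; exercise value = 64.0000 > continuation, so V_d = 64.0000 (exercise)
Node 0 (S = 105): continuation = e^(−0.02)·[0.8404·11.5000 + 0.1596·64.0000] = 19.4852; exercise value = 22.0000 > continuation, so V_0 = 22.0000 (exercise)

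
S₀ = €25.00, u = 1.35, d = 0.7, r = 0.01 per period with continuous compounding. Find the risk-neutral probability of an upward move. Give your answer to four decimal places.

p = 0.4770

Risk-neutral probability p = (e^0.01 − 0.7)/(1.35 − 0.7) = 0.3101/0.6500 = 0.4770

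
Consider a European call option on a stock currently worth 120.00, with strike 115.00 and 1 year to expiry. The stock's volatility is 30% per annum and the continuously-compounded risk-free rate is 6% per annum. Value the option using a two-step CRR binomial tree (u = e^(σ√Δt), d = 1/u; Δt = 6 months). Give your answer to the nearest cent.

19.67

CRR parameters: u = e^(σ√Δt) = e^(0.3·√0.5) = 1.2363, d = 1/u = 0.8089
Per-period rate: rΔt = 0.06·0.5 = 0.03, so R = e^0.03 = 1.0305
Risk-neutral probability p = (e^0.03 − 0.8089)/(1.2363 − 0.8089) = 0.2216/0.4275 = 0.5184
Terminal stock prices: S_uu = 183.4, S_ud = 120, S_dd = 78.51
Terminal payoffs (S − K): max(68.42, 0) = 68.42, max(5, 0) = 5, max(-36.49, 0) = 0
Node u (S = 148.4): V_u = e^(−0.03)·[0.5184·68.4158 + 0.4816·5.0000] = 36.7561
Node d (S = 97.06): V_d = e^(−0.03)·[0.5184·5.0000 + 0.4816·0.0000] = 2.5155
Node 0 (S = 120): V_0 = e^(−0.03)·[0.5184·36.7561 + 0.4816·2.5155] = 19.6672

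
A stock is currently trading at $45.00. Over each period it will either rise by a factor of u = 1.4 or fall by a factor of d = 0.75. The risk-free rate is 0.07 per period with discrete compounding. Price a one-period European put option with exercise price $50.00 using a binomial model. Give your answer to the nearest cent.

Risk-neutral probability p = (1 + 0.07 − 0.75)/(1.4 − 0.75) = 0.3200/0.6500 = 0.4923
Terminal stock prices: S_u = 63, S_d = 33.75
Terminal payoffs (K − S): max(-13, 0) = 0, max(16.25, 0) = 16.25
Node 0 (S = 45): V_0 = 1/1.07·[0.4923·0.0000 + 0.5077·16.2500] = 7.7103

$7.71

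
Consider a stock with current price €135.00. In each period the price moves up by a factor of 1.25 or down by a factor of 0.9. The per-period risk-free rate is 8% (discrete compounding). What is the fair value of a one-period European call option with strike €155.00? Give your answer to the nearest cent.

Risk-neutral probability p = (1 + 0.08 − 0.9)/(1.25 − 0.9) = 0.1800/0.3500 = 0.5143
Terminal stock prices: S_u = 168.8, S_d = 121.5
Terminal payoffs (S − K): max(13.75, 0) = 13.75, max(-33.5, 0) = 0
Node 0 (S = 135): V_0 = 1/1.08·[0.5143·13.7500 + 0.4857·0.0000] = 6.5476

€6.55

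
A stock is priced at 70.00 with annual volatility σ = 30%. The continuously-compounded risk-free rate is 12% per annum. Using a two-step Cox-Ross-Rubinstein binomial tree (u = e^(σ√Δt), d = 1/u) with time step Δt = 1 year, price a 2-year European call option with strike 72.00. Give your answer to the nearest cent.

CRR parameters: u = e^(σ√Δt) = e^(0.3·√1) = 1.3499, d = 1/u = 0.7408
Per-period rate: rΔt = 0.12·1 = 0.12, so R = e^0.12 = 1.1275
Risk-neutral probability p = (e^0.12 − 0.7408)/(1.3499 − 0.7408) = 0.3867/0.6090 = 0.6349
Terminal stock prices: S_uu = 127.5, S_ud = 70, S_dd = 38.42
Terminal payoffs (S − K): max(55.55, 0) = 55.55, max(-2, 0) = 0, max(-33.58, 0) = 0
Node u (S = 94.49): V_u = e^(−0.12)·[0.6349·55.5483 + 0.3651·0.0000] = 31.2795
Node d (S = 51.86): V_d = e^(−0.12)·[0.6349·0.0000 + 0.3651·0.0000] = 0.0000
Node 0 (S = 70): V_0 = e^(−0.12)·[0.6349·31.2795 + 0.3651·0.0000] = 17.6136

17.61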